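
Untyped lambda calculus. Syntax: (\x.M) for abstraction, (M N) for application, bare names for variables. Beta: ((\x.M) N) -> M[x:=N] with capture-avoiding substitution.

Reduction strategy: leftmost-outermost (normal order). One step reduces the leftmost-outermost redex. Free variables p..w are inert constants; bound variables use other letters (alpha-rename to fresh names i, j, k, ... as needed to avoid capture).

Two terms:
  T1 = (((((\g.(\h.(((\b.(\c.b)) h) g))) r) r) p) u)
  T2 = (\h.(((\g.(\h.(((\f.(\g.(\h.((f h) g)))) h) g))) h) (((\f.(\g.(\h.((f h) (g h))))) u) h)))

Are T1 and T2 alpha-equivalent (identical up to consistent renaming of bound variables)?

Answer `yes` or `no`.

Term 1: (((((\g.(\h.(((\b.(\c.b)) h) g))) r) r) p) u)
Term 2: (\h.(((\g.(\h.(((\f.(\g.(\h.((f h) g)))) h) g))) h) (((\f.(\g.(\h.((f h) (g h))))) u) h)))
Alpha-equivalence: compare structure up to binder renaming.
Result: False

Answer: no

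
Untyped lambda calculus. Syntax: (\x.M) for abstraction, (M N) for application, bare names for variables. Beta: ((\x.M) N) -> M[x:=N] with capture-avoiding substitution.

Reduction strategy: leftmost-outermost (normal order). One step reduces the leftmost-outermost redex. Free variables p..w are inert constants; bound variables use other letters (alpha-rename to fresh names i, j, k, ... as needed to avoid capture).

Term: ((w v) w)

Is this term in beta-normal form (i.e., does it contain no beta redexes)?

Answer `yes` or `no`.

Answer: yes

Derivation:
Term: ((w v) w)
No beta redexes found.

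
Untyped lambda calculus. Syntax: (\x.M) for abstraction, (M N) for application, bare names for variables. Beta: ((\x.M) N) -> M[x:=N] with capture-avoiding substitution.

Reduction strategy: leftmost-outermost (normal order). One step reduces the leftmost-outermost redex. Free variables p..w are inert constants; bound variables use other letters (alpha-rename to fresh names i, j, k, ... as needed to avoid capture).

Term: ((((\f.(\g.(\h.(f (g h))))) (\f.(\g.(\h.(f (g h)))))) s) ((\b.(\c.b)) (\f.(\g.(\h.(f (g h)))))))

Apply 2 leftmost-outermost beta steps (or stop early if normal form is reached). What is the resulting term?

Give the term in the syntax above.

Answer: ((\h.((\f.(\g.(\h.(f (g h))))) (s h))) ((\b.(\c.b)) (\f.(\g.(\h.(f (g h)))))))

Derivation:
Step 0: ((((\f.(\g.(\h.(f (g h))))) (\f.(\g.(\h.(f (g h)))))) s) ((\b.(\c.b)) (\f.(\g.(\h.(f (g h)))))))
Step 1: (((\g.(\h.((\f.(\g.(\h.(f (g h))))) (g h)))) s) ((\b.(\c.b)) (\f.(\g.(\h.(f (g h)))))))
Step 2: ((\h.((\f.(\g.(\h.(f (g h))))) (s h))) ((\b.(\c.b)) (\f.(\g.(\h.(f (g h)))))))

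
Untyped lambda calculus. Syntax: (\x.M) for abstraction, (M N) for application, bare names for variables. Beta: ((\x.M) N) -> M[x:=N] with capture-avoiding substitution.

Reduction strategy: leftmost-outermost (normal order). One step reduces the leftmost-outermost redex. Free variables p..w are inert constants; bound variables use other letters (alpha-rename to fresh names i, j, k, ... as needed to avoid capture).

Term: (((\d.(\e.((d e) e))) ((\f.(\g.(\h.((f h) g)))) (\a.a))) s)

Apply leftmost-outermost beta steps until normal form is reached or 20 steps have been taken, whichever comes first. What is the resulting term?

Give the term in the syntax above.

Answer: (s s)

Derivation:
Step 0: (((\d.(\e.((d e) e))) ((\f.(\g.(\h.((f h) g)))) (\a.a))) s)
Step 1: ((\e.((((\f.(\g.(\h.((f h) g)))) (\a.a)) e) e)) s)
Step 2: ((((\f.(\g.(\h.((f h) g)))) (\a.a)) s) s)
Step 3: (((\g.(\h.(((\a.a) h) g))) s) s)
Step 4: ((\h.(((\a.a) h) s)) s)
Step 5: (((\a.a) s) s)
Step 6: (s s)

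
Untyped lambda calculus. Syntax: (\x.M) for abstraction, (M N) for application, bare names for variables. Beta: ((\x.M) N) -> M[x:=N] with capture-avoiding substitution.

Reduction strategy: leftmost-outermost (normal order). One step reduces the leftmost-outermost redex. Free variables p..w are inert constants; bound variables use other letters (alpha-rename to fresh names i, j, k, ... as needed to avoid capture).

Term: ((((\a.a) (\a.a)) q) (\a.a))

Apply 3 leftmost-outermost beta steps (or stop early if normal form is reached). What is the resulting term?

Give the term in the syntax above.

Answer: (q (\a.a))

Derivation:
Step 0: ((((\a.a) (\a.a)) q) (\a.a))
Step 1: (((\a.a) q) (\a.a))
Step 2: (q (\a.a))
Step 3: (normal form reached)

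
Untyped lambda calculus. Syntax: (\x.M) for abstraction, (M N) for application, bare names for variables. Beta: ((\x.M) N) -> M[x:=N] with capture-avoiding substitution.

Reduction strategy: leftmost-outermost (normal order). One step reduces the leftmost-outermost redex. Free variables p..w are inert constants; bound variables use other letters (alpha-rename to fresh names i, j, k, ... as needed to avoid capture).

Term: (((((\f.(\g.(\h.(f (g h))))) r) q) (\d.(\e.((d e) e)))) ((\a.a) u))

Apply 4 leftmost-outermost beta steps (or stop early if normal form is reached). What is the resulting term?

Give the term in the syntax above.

Step 0: (((((\f.(\g.(\h.(f (g h))))) r) q) (\d.(\e.((d e) e)))) ((\a.a) u))
Step 1: ((((\g.(\h.(r (g h)))) q) (\d.(\e.((d e) e)))) ((\a.a) u))
Step 2: (((\h.(r (q h))) (\d.(\e.((d e) e)))) ((\a.a) u))
Step 3: ((r (q (\d.(\e.((d e) e))))) ((\a.a) u))
Step 4: ((r (q (\d.(\e.((d e) e))))) u)

Answer: ((r (q (\d.(\e.((d e) e))))) u)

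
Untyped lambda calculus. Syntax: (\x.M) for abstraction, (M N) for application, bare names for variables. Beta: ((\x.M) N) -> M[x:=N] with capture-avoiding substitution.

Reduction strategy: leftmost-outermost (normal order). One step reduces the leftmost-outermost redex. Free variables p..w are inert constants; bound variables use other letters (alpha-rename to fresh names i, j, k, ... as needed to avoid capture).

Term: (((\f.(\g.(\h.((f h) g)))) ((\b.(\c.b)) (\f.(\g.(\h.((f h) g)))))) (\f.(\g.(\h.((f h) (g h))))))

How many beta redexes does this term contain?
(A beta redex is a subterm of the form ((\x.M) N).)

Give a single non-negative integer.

Answer: 2

Derivation:
Term: (((\f.(\g.(\h.((f h) g)))) ((\b.(\c.b)) (\f.(\g.(\h.((f h) g)))))) (\f.(\g.(\h.((f h) (g h))))))
  Redex: ((\f.(\g.(\h.((f h) g)))) ((\b.(\c.b)) (\f.(\g.(\h.((f h) g))))))
  Redex: ((\b.(\c.b)) (\f.(\g.(\h.((f h) g)))))
Total redexes: 2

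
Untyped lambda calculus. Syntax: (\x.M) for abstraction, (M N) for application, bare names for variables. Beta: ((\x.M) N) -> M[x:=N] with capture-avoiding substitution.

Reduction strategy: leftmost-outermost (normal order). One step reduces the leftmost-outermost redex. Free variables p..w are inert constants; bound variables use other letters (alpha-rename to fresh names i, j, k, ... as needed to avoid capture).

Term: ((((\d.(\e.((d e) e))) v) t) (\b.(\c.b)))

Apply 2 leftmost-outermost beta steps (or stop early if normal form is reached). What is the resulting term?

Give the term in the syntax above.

Answer: (((v t) t) (\b.(\c.b)))

Derivation:
Step 0: ((((\d.(\e.((d e) e))) v) t) (\b.(\c.b)))
Step 1: (((\e.((v e) e)) t) (\b.(\c.b)))
Step 2: (((v t) t) (\b.(\c.b)))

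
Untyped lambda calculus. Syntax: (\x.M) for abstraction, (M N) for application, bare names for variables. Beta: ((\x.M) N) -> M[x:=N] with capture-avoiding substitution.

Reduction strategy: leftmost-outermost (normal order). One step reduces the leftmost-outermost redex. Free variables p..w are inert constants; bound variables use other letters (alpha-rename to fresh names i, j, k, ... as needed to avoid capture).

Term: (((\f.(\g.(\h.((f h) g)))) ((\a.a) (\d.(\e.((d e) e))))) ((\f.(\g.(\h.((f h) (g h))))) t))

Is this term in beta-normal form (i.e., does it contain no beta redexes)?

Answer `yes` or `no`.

Term: (((\f.(\g.(\h.((f h) g)))) ((\a.a) (\d.(\e.((d e) e))))) ((\f.(\g.(\h.((f h) (g h))))) t))
Found 3 beta redex(es).

Answer: no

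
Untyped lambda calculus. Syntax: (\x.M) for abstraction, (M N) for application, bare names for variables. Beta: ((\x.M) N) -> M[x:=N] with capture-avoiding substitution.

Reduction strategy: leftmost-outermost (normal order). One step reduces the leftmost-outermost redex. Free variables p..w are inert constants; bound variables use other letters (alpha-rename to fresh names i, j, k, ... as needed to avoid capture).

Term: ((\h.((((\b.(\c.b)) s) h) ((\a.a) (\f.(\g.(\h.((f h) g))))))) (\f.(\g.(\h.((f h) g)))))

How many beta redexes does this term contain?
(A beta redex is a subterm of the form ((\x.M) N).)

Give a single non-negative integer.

Answer: 3

Derivation:
Term: ((\h.((((\b.(\c.b)) s) h) ((\a.a) (\f.(\g.(\h.((f h) g))))))) (\f.(\g.(\h.((f h) g)))))
  Redex: ((\h.((((\b.(\c.b)) s) h) ((\a.a) (\f.(\g.(\h.((f h) g))))))) (\f.(\g.(\h.((f h) g)))))
  Redex: ((\b.(\c.b)) s)
  Redex: ((\a.a) (\f.(\g.(\h.((f h) g)))))
Total redexes: 3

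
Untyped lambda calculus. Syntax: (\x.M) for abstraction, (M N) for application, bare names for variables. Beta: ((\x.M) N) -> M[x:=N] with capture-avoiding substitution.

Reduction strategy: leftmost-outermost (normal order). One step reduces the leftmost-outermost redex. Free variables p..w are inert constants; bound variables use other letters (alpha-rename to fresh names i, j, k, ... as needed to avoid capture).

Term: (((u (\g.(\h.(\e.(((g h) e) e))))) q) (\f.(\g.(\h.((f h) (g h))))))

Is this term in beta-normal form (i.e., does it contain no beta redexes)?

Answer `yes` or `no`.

Answer: yes

Derivation:
Term: (((u (\g.(\h.(\e.(((g h) e) e))))) q) (\f.(\g.(\h.((f h) (g h))))))
No beta redexes found.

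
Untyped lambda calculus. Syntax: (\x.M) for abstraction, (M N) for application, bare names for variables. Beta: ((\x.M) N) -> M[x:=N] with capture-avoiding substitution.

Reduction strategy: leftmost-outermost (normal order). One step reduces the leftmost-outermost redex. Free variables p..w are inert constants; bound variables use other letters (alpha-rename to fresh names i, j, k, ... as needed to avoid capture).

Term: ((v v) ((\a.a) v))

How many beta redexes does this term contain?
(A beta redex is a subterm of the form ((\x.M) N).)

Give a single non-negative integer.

Term: ((v v) ((\a.a) v))
  Redex: ((\a.a) v)
Total redexes: 1

Answer: 1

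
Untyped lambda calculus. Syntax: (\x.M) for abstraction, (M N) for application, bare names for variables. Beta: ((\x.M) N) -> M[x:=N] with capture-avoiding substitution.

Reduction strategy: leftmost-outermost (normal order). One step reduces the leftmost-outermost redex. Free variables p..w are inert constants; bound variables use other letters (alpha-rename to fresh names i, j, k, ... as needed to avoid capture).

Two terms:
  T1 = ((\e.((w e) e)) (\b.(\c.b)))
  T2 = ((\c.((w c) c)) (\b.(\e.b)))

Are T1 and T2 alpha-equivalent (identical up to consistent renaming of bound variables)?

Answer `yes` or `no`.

Answer: yes

Derivation:
Term 1: ((\e.((w e) e)) (\b.(\c.b)))
Term 2: ((\c.((w c) c)) (\b.(\e.b)))
Alpha-equivalence: compare structure up to binder renaming.
Result: True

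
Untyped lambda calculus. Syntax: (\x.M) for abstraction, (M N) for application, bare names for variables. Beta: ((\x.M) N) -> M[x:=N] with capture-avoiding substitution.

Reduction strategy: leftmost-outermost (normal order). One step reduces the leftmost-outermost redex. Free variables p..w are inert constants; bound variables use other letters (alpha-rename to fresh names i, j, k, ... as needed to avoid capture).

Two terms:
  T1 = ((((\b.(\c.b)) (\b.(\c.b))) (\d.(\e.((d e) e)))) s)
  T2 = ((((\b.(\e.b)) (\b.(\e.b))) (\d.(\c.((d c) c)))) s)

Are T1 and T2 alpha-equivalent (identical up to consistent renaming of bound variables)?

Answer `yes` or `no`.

Answer: yes

Derivation:
Term 1: ((((\b.(\c.b)) (\b.(\c.b))) (\d.(\e.((d e) e)))) s)
Term 2: ((((\b.(\e.b)) (\b.(\e.b))) (\d.(\c.((d c) c)))) s)
Alpha-equivalence: compare structure up to binder renaming.
Result: True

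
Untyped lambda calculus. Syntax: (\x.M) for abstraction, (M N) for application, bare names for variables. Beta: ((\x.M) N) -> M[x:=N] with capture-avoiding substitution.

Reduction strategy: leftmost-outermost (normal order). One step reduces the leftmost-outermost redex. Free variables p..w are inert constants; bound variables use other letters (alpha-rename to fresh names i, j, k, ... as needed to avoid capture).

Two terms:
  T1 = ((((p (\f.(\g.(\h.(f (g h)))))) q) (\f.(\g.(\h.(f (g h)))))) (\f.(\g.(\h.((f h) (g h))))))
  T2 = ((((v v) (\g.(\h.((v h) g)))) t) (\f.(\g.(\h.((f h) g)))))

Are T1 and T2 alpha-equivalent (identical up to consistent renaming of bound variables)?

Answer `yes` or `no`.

Answer: no

Derivation:
Term 1: ((((p (\f.(\g.(\h.(f (g h)))))) q) (\f.(\g.(\h.(f (g h)))))) (\f.(\g.(\h.((f h) (g h))))))
Term 2: ((((v v) (\g.(\h.((v h) g)))) t) (\f.(\g.(\h.((f h) g)))))
Alpha-equivalence: compare structure up to binder renaming.
Result: False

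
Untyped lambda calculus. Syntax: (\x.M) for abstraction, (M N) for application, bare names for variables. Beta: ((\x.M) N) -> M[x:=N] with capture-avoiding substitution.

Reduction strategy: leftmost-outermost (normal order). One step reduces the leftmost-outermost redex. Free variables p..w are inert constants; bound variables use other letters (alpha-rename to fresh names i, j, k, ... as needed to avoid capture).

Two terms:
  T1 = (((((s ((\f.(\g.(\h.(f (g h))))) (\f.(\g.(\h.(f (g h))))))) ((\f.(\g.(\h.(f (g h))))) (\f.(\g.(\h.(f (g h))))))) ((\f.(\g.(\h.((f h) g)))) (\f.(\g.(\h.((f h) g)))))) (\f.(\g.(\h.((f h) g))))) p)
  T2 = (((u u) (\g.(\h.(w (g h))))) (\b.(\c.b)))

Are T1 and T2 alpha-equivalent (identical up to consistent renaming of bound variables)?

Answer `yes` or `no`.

Term 1: (((((s ((\f.(\g.(\h.(f (g h))))) (\f.(\g.(\h.(f (g h))))))) ((\f.(\g.(\h.(f (g h))))) (\f.(\g.(\h.(f (g h))))))) ((\f.(\g.(\h.((f h) g)))) (\f.(\g.(\h.((f h) g)))))) (\f.(\g.(\h.((f h) g))))) p)
Term 2: (((u u) (\g.(\h.(w (g h))))) (\b.(\c.b)))
Alpha-equivalence: compare structure up to binder renaming.
Result: False

Answer: no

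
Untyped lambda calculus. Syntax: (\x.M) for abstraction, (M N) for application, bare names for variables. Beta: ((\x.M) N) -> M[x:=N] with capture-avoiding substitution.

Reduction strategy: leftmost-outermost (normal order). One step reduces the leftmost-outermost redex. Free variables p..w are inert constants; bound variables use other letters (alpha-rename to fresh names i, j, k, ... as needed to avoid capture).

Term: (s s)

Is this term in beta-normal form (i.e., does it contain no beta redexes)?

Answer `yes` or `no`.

Term: (s s)
No beta redexes found.

Answer: yes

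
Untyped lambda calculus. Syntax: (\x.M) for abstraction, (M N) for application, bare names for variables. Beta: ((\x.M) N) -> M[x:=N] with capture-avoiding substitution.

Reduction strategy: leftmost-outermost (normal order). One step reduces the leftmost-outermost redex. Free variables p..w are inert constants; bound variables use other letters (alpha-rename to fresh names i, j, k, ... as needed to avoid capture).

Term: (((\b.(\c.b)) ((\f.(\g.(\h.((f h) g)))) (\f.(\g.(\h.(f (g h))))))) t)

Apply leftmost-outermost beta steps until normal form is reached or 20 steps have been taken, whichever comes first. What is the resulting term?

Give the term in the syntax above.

Answer: (\g.(\h.(\i.(h (g i)))))

Derivation:
Step 0: (((\b.(\c.b)) ((\f.(\g.(\h.((f h) g)))) (\f.(\g.(\h.(f (g h))))))) t)
Step 1: ((\c.((\f.(\g.(\h.((f h) g)))) (\f.(\g.(\h.(f (g h))))))) t)
Step 2: ((\f.(\g.(\h.((f h) g)))) (\f.(\g.(\h.(f (g h))))))
Step 3: (\g.(\h.(((\f.(\g.(\h.(f (g h))))) h) g)))
Step 4: (\g.(\h.((\g.(\i.(h (g i)))) g)))
Step 5: (\g.(\h.(\i.(h (g i)))))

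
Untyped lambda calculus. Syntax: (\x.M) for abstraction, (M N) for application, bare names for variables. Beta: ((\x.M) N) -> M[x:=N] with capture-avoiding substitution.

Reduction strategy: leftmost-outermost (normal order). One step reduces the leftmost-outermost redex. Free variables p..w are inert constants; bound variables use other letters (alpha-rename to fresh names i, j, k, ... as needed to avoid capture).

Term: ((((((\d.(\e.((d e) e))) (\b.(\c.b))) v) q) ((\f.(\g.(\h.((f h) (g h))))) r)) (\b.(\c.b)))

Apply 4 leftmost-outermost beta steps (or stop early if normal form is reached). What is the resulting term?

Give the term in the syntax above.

Step 0: ((((((\d.(\e.((d e) e))) (\b.(\c.b))) v) q) ((\f.(\g.(\h.((f h) (g h))))) r)) (\b.(\c.b)))
Step 1: (((((\e.(((\b.(\c.b)) e) e)) v) q) ((\f.(\g.(\h.((f h) (g h))))) r)) (\b.(\c.b)))
Step 2: ((((((\b.(\c.b)) v) v) q) ((\f.(\g.(\h.((f h) (g h))))) r)) (\b.(\c.b)))
Step 3: (((((\c.v) v) q) ((\f.(\g.(\h.((f h) (g h))))) r)) (\b.(\c.b)))
Step 4: (((v q) ((\f.(\g.(\h.((f h) (g h))))) r)) (\b.(\c.b)))

Answer: (((v q) ((\f.(\g.(\h.((f h) (g h))))) r)) (\b.(\c.b)))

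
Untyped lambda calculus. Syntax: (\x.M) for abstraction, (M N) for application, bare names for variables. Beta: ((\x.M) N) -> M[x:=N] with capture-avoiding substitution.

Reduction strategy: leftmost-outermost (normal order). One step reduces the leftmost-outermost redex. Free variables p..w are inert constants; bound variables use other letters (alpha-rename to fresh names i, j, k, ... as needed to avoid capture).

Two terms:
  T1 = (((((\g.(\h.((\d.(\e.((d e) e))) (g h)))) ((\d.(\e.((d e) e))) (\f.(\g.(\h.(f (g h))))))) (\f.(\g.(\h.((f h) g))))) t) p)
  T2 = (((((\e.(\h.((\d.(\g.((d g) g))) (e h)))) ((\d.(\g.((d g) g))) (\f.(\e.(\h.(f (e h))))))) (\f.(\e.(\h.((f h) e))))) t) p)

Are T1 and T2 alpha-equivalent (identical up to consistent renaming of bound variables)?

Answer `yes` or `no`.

Answer: yes

Derivation:
Term 1: (((((\g.(\h.((\d.(\e.((d e) e))) (g h)))) ((\d.(\e.((d e) e))) (\f.(\g.(\h.(f (g h))))))) (\f.(\g.(\h.((f h) g))))) t) p)
Term 2: (((((\e.(\h.((\d.(\g.((d g) g))) (e h)))) ((\d.(\g.((d g) g))) (\f.(\e.(\h.(f (e h))))))) (\f.(\e.(\h.((f h) e))))) t) p)
Alpha-equivalence: compare structure up to binder renaming.
Result: True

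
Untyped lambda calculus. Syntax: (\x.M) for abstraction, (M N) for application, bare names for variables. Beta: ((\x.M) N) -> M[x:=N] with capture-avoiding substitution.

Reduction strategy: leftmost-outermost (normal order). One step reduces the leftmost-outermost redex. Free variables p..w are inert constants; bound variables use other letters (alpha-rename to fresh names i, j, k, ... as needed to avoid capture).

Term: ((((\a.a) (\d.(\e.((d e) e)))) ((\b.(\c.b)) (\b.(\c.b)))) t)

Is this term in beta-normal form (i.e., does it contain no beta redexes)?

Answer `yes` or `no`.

Answer: no

Derivation:
Term: ((((\a.a) (\d.(\e.((d e) e)))) ((\b.(\c.b)) (\b.(\c.b)))) t)
Found 2 beta redex(es).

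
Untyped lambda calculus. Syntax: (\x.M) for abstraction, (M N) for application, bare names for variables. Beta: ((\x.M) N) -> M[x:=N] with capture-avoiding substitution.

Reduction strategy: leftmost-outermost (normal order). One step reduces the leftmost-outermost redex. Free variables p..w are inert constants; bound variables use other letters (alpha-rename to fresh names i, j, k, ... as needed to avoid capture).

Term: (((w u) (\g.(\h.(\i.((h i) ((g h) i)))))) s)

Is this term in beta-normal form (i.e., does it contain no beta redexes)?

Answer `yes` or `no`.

Answer: yes

Derivation:
Term: (((w u) (\g.(\h.(\i.((h i) ((g h) i)))))) s)
No beta redexes found.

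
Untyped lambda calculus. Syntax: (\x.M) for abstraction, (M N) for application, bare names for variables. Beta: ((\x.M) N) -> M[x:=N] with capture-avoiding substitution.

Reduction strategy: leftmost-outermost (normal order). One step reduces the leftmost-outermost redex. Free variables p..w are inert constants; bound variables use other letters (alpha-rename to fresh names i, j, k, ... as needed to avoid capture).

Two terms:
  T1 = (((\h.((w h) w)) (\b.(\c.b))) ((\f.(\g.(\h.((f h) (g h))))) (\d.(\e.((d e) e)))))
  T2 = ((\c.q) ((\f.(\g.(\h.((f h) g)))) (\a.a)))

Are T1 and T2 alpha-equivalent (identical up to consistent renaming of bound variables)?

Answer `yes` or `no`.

Term 1: (((\h.((w h) w)) (\b.(\c.b))) ((\f.(\g.(\h.((f h) (g h))))) (\d.(\e.((d e) e)))))
Term 2: ((\c.q) ((\f.(\g.(\h.((f h) g)))) (\a.a)))
Alpha-equivalence: compare structure up to binder renaming.
Result: False

Answer: no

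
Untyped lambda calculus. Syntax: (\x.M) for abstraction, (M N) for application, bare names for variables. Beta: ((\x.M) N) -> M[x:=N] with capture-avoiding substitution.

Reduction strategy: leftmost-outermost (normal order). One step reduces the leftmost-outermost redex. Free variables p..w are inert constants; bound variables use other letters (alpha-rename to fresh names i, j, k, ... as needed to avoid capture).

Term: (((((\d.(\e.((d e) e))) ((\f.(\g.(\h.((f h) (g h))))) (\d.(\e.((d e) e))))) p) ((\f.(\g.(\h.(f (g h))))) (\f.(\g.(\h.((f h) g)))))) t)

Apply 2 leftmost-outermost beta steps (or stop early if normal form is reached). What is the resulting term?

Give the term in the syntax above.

Step 0: (((((\d.(\e.((d e) e))) ((\f.(\g.(\h.((f h) (g h))))) (\d.(\e.((d e) e))))) p) ((\f.(\g.(\h.(f (g h))))) (\f.(\g.(\h.((f h) g)))))) t)
Step 1: ((((\e.((((\f.(\g.(\h.((f h) (g h))))) (\d.(\e.((d e) e)))) e) e)) p) ((\f.(\g.(\h.(f (g h))))) (\f.(\g.(\h.((f h) g)))))) t)
Step 2: ((((((\f.(\g.(\h.((f h) (g h))))) (\d.(\e.((d e) e)))) p) p) ((\f.(\g.(\h.(f (g h))))) (\f.(\g.(\h.((f h) g)))))) t)

Answer: ((((((\f.(\g.(\h.((f h) (g h))))) (\d.(\e.((d e) e)))) p) p) ((\f.(\g.(\h.(f (g h))))) (\f.(\g.(\h.((f h) g)))))) t)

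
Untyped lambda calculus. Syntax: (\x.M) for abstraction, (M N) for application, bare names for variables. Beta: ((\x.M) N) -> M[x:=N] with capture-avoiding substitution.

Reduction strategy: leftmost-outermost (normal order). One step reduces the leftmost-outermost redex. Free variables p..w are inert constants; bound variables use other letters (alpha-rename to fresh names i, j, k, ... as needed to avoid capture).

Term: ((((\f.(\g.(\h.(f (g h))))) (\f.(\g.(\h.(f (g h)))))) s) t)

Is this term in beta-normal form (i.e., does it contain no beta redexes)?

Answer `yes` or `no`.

Answer: no

Derivation:
Term: ((((\f.(\g.(\h.(f (g h))))) (\f.(\g.(\h.(f (g h)))))) s) t)
Found 1 beta redex(es).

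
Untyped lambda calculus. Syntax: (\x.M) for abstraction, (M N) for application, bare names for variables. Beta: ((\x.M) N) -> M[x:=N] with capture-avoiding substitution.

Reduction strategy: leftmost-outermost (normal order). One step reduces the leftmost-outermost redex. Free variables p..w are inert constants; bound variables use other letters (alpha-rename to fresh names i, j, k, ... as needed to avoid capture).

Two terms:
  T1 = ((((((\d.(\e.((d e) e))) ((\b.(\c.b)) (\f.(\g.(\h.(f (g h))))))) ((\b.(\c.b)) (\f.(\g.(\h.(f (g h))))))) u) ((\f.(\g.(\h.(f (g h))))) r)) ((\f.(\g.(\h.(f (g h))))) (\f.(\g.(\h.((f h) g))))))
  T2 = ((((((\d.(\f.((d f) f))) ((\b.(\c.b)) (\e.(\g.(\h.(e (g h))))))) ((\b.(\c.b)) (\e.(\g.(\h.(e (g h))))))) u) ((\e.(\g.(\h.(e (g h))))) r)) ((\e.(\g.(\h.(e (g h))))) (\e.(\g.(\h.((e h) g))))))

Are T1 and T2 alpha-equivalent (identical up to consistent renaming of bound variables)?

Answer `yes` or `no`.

Answer: yes

Derivation:
Term 1: ((((((\d.(\e.((d e) e))) ((\b.(\c.b)) (\f.(\g.(\h.(f (g h))))))) ((\b.(\c.b)) (\f.(\g.(\h.(f (g h))))))) u) ((\f.(\g.(\h.(f (g h))))) r)) ((\f.(\g.(\h.(f (g h))))) (\f.(\g.(\h.((f h) g))))))
Term 2: ((((((\d.(\f.((d f) f))) ((\b.(\c.b)) (\e.(\g.(\h.(e (g h))))))) ((\b.(\c.b)) (\e.(\g.(\h.(e (g h))))))) u) ((\e.(\g.(\h.(e (g h))))) r)) ((\e.(\g.(\h.(e (g h))))) (\e.(\g.(\h.((e h) g))))))
Alpha-equivalence: compare structure up to binder renaming.
Result: True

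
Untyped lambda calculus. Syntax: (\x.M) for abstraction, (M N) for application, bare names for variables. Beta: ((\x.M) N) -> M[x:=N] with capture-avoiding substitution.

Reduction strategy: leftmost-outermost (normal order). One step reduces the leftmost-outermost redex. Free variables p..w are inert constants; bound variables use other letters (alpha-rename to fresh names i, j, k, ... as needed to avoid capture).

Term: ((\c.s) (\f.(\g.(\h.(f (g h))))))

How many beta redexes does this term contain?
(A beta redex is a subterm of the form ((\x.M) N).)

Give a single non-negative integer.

Answer: 1

Derivation:
Term: ((\c.s) (\f.(\g.(\h.(f (g h))))))
  Redex: ((\c.s) (\f.(\g.(\h.(f (g h))))))
Total redexes: 1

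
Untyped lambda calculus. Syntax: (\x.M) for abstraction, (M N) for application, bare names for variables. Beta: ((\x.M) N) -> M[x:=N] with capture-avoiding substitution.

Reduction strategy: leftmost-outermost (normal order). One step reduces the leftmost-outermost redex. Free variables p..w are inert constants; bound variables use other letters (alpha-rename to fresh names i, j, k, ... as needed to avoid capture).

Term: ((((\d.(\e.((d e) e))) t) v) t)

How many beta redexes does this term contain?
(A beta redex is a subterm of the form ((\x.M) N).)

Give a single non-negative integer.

Term: ((((\d.(\e.((d e) e))) t) v) t)
  Redex: ((\d.(\e.((d e) e))) t)
Total redexes: 1

Answer: 1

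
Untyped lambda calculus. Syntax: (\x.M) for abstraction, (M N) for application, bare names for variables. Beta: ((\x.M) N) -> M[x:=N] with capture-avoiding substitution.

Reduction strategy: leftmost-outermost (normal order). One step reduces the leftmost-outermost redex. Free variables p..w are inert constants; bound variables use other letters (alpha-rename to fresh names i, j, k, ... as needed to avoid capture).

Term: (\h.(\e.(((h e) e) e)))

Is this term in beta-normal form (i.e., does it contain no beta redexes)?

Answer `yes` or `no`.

Term: (\h.(\e.(((h e) e) e)))
No beta redexes found.

Answer: yes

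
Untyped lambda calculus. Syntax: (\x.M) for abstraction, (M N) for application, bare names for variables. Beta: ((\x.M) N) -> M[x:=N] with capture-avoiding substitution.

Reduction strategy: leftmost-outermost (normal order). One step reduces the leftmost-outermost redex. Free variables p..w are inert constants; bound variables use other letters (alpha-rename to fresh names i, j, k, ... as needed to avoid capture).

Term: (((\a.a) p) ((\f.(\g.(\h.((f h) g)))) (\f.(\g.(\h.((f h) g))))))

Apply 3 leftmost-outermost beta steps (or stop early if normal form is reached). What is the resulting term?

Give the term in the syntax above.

Step 0: (((\a.a) p) ((\f.(\g.(\h.((f h) g)))) (\f.(\g.(\h.((f h) g))))))
Step 1: (p ((\f.(\g.(\h.((f h) g)))) (\f.(\g.(\h.((f h) g))))))
Step 2: (p (\g.(\h.(((\f.(\g.(\h.((f h) g)))) h) g))))
Step 3: (p (\g.(\h.((\g.(\i.((h i) g))) g))))

Answer: (p (\g.(\h.((\g.(\i.((h i) g))) g))))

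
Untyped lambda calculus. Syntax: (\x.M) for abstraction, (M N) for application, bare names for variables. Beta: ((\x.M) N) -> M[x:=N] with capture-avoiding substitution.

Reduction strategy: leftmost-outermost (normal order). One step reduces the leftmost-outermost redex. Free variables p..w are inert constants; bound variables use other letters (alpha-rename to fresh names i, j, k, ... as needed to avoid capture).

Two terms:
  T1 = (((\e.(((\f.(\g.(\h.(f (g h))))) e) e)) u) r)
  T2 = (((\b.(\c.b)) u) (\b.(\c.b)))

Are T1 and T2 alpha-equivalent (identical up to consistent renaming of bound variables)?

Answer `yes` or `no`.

Answer: no

Derivation:
Term 1: (((\e.(((\f.(\g.(\h.(f (g h))))) e) e)) u) r)
Term 2: (((\b.(\c.b)) u) (\b.(\c.b)))
Alpha-equivalence: compare structure up to binder renaming.
Result: False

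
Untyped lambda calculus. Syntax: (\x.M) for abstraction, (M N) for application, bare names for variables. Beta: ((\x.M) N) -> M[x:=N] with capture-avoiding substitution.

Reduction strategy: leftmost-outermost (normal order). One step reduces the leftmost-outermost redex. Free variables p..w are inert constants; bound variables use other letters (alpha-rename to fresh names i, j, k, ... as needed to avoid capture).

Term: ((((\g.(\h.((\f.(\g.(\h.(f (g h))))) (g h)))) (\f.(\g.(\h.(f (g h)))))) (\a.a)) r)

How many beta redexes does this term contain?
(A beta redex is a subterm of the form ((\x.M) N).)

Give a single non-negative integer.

Term: ((((\g.(\h.((\f.(\g.(\h.(f (g h))))) (g h)))) (\f.(\g.(\h.(f (g h)))))) (\a.a)) r)
  Redex: ((\g.(\h.((\f.(\g.(\h.(f (g h))))) (g h)))) (\f.(\g.(\h.(f (g h))))))
  Redex: ((\f.(\g.(\h.(f (g h))))) (g h))
Total redexes: 2

Answer: 2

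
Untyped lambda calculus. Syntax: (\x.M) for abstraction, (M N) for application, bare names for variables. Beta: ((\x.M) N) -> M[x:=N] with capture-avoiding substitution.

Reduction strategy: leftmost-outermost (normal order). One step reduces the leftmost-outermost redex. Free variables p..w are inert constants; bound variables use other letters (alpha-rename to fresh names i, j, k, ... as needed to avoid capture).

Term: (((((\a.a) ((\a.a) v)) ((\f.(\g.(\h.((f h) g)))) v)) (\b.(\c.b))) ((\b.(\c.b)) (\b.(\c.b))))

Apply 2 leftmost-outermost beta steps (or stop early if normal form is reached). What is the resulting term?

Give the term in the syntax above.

Step 0: (((((\a.a) ((\a.a) v)) ((\f.(\g.(\h.((f h) g)))) v)) (\b.(\c.b))) ((\b.(\c.b)) (\b.(\c.b))))
Step 1: (((((\a.a) v) ((\f.(\g.(\h.((f h) g)))) v)) (\b.(\c.b))) ((\b.(\c.b)) (\b.(\c.b))))
Step 2: (((v ((\f.(\g.(\h.((f h) g)))) v)) (\b.(\c.b))) ((\b.(\c.b)) (\b.(\c.b))))

Answer: (((v ((\f.(\g.(\h.((f h) g)))) v)) (\b.(\c.b))) ((\b.(\c.b)) (\b.(\c.b))))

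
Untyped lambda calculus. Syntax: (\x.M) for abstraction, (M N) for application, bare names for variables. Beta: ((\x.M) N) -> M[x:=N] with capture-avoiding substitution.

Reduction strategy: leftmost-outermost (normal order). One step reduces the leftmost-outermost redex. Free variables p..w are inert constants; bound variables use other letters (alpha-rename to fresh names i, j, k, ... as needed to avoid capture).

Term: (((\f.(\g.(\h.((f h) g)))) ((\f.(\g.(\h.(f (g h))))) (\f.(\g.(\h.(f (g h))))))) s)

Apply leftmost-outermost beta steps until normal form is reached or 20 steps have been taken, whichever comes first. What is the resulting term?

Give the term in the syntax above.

Answer: (\h.(\g.(\i.((h s) (g i)))))

Derivation:
Step 0: (((\f.(\g.(\h.((f h) g)))) ((\f.(\g.(\h.(f (g h))))) (\f.(\g.(\h.(f (g h))))))) s)
Step 1: ((\g.(\h.((((\f.(\g.(\h.(f (g h))))) (\f.(\g.(\h.(f (g h)))))) h) g))) s)
Step 2: (\h.((((\f.(\g.(\h.(f (g h))))) (\f.(\g.(\h.(f (g h)))))) h) s))
Step 3: (\h.(((\g.(\h.((\f.(\g.(\h.(f (g h))))) (g h)))) h) s))
Step 4: (\h.((\i.((\f.(\g.(\h.(f (g h))))) (h i))) s))
Step 5: (\h.((\f.(\g.(\h.(f (g h))))) (h s)))
Step 6: (\h.(\g.(\i.((h s) (g i)))))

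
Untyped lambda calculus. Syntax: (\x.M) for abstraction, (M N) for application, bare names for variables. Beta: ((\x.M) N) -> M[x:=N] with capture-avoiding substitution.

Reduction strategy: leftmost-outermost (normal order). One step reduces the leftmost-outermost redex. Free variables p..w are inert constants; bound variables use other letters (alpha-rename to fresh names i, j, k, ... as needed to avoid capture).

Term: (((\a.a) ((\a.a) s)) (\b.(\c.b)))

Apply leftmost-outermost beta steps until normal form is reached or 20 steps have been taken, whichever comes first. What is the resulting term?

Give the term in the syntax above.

Step 0: (((\a.a) ((\a.a) s)) (\b.(\c.b)))
Step 1: (((\a.a) s) (\b.(\c.b)))
Step 2: (s (\b.(\c.b)))

Answer: (s (\b.(\c.b)))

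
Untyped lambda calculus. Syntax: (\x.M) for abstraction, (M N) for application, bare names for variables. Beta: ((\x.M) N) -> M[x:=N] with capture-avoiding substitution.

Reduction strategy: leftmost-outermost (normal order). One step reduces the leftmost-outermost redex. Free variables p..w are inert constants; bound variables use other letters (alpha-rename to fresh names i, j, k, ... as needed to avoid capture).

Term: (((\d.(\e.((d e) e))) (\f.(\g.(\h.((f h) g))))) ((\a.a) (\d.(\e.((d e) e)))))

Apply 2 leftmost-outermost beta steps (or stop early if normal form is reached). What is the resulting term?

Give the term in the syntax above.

Answer: (((\f.(\g.(\h.((f h) g)))) ((\a.a) (\d.(\e.((d e) e))))) ((\a.a) (\d.(\e.((d e) e)))))

Derivation:
Step 0: (((\d.(\e.((d e) e))) (\f.(\g.(\h.((f h) g))))) ((\a.a) (\d.(\e.((d e) e)))))
Step 1: ((\e.(((\f.(\g.(\h.((f h) g)))) e) e)) ((\a.a) (\d.(\e.((d e) e)))))
Step 2: (((\f.(\g.(\h.((f h) g)))) ((\a.a) (\d.(\e.((d e) e))))) ((\a.a) (\d.(\e.((d e) e)))))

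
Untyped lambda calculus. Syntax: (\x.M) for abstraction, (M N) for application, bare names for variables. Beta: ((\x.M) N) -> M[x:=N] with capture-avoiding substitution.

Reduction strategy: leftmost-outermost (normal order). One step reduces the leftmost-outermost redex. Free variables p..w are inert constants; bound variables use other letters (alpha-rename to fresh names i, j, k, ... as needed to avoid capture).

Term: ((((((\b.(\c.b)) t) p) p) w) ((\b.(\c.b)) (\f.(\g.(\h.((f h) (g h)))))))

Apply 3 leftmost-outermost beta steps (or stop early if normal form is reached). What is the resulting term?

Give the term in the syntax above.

Answer: (((t p) w) (\c.(\f.(\g.(\h.((f h) (g h)))))))

Derivation:
Step 0: ((((((\b.(\c.b)) t) p) p) w) ((\b.(\c.b)) (\f.(\g.(\h.((f h) (g h)))))))
Step 1: (((((\c.t) p) p) w) ((\b.(\c.b)) (\f.(\g.(\h.((f h) (g h)))))))
Step 2: (((t p) w) ((\b.(\c.b)) (\f.(\g.(\h.((f h) (g h)))))))
Step 3: (((t p) w) (\c.(\f.(\g.(\h.((f h) (g h)))))))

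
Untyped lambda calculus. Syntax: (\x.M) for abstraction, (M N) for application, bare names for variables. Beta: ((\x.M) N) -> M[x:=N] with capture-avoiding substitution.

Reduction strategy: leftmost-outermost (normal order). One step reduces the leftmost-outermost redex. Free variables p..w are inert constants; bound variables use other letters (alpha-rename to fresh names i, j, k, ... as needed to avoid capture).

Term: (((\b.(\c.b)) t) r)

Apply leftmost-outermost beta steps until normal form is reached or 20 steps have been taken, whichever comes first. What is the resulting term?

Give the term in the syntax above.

Step 0: (((\b.(\c.b)) t) r)
Step 1: ((\c.t) r)
Step 2: t

Answer: t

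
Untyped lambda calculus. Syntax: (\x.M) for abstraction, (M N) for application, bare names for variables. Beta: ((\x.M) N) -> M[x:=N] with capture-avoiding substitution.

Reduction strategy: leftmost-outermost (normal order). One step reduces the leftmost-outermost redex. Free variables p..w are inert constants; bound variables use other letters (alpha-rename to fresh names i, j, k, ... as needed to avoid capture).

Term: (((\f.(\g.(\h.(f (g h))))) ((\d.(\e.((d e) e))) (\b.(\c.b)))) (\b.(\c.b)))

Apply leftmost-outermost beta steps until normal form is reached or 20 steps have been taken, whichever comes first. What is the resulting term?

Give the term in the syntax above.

Answer: (\h.(\c.h))

Derivation:
Step 0: (((\f.(\g.(\h.(f (g h))))) ((\d.(\e.((d e) e))) (\b.(\c.b)))) (\b.(\c.b)))
Step 1: ((\g.(\h.(((\d.(\e.((d e) e))) (\b.(\c.b))) (g h)))) (\b.(\c.b)))
Step 2: (\h.(((\d.(\e.((d e) e))) (\b.(\c.b))) ((\b.(\c.b)) h)))
Step 3: (\h.((\e.(((\b.(\c.b)) e) e)) ((\b.(\c.b)) h)))
Step 4: (\h.(((\b.(\c.b)) ((\b.(\c.b)) h)) ((\b.(\c.b)) h)))
Step 5: (\h.((\c.((\b.(\c.b)) h)) ((\b.(\c.b)) h)))
Step 6: (\h.((\b.(\c.b)) h))
Step 7: (\h.(\c.h))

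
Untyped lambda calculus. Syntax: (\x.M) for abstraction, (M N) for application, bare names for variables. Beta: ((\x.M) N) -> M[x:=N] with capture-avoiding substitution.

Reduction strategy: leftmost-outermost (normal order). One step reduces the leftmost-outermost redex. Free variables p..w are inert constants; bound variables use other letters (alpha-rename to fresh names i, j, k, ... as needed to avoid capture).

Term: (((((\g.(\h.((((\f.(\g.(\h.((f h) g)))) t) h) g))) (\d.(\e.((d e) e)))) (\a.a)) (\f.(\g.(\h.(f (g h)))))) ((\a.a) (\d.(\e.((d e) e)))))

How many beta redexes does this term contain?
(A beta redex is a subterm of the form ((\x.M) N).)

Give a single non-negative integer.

Answer: 3

Derivation:
Term: (((((\g.(\h.((((\f.(\g.(\h.((f h) g)))) t) h) g))) (\d.(\e.((d e) e)))) (\a.a)) (\f.(\g.(\h.(f (g h)))))) ((\a.a) (\d.(\e.((d e) e)))))
  Redex: ((\g.(\h.((((\f.(\g.(\h.((f h) g)))) t) h) g))) (\d.(\e.((d e) e))))
  Redex: ((\f.(\g.(\h.((f h) g)))) t)
  Redex: ((\a.a) (\d.(\e.((d e) e))))
Total redexes: 3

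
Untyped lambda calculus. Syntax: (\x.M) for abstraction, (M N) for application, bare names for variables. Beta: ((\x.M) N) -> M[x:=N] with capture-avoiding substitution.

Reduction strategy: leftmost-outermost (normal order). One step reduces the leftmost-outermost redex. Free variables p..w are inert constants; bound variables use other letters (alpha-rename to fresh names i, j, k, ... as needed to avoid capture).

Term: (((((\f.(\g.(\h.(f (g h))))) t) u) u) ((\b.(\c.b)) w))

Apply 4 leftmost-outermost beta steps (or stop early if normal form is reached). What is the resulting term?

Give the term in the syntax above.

Step 0: (((((\f.(\g.(\h.(f (g h))))) t) u) u) ((\b.(\c.b)) w))
Step 1: ((((\g.(\h.(t (g h)))) u) u) ((\b.(\c.b)) w))
Step 2: (((\h.(t (u h))) u) ((\b.(\c.b)) w))
Step 3: ((t (u u)) ((\b.(\c.b)) w))
Step 4: ((t (u u)) (\c.w))

Answer: ((t (u u)) (\c.w))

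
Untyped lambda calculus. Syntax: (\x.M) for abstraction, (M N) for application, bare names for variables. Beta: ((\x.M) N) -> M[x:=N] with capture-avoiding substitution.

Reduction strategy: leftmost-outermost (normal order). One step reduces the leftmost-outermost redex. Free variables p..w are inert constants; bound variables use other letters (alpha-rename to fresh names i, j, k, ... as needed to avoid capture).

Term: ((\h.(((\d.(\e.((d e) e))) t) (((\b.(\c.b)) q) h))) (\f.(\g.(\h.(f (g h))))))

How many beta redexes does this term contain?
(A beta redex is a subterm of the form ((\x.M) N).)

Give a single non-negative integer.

Term: ((\h.(((\d.(\e.((d e) e))) t) (((\b.(\c.b)) q) h))) (\f.(\g.(\h.(f (g h))))))
  Redex: ((\h.(((\d.(\e.((d e) e))) t) (((\b.(\c.b)) q) h))) (\f.(\g.(\h.(f (g h))))))
  Redex: ((\d.(\e.((d e) e))) t)
  Redex: ((\b.(\c.b)) q)
Total redexes: 3

Answer: 3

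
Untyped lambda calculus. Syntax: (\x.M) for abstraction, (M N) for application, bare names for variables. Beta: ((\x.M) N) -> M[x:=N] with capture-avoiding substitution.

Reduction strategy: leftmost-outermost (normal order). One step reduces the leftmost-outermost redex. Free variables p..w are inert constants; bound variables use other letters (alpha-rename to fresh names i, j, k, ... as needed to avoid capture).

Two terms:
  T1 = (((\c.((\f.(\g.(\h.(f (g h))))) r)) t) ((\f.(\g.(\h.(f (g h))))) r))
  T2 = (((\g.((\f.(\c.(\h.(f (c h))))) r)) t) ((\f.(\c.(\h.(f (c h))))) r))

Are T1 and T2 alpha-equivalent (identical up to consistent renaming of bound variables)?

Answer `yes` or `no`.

Term 1: (((\c.((\f.(\g.(\h.(f (g h))))) r)) t) ((\f.(\g.(\h.(f (g h))))) r))
Term 2: (((\g.((\f.(\c.(\h.(f (c h))))) r)) t) ((\f.(\c.(\h.(f (c h))))) r))
Alpha-equivalence: compare structure up to binder renaming.
Result: True

Answer: yes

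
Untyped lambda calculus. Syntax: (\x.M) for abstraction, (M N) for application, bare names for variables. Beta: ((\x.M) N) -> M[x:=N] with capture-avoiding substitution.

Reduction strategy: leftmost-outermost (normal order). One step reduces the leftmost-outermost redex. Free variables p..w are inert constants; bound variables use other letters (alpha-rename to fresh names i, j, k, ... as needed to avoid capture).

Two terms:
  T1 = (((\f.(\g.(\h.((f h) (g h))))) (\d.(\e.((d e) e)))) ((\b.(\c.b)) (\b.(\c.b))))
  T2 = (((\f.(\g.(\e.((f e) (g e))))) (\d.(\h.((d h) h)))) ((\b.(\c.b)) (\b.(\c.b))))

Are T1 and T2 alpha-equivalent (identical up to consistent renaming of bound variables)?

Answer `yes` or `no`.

Answer: yes

Derivation:
Term 1: (((\f.(\g.(\h.((f h) (g h))))) (\d.(\e.((d e) e)))) ((\b.(\c.b)) (\b.(\c.b))))
Term 2: (((\f.(\g.(\e.((f e) (g e))))) (\d.(\h.((d h) h)))) ((\b.(\c.b)) (\b.(\c.b))))
Alpha-equivalence: compare structure up to binder renaming.
Result: True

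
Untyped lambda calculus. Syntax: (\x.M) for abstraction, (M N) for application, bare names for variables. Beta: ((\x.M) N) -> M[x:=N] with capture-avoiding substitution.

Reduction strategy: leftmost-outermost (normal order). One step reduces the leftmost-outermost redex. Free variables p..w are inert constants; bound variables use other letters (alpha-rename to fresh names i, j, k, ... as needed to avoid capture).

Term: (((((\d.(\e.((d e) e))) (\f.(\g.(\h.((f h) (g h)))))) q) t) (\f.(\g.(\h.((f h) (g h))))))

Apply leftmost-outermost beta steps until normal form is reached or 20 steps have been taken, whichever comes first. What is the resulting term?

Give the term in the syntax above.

Step 0: (((((\d.(\e.((d e) e))) (\f.(\g.(\h.((f h) (g h)))))) q) t) (\f.(\g.(\h.((f h) (g h))))))
Step 1: ((((\e.(((\f.(\g.(\h.((f h) (g h))))) e) e)) q) t) (\f.(\g.(\h.((f h) (g h))))))
Step 2: (((((\f.(\g.(\h.((f h) (g h))))) q) q) t) (\f.(\g.(\h.((f h) (g h))))))
Step 3: ((((\g.(\h.((q h) (g h)))) q) t) (\f.(\g.(\h.((f h) (g h))))))
Step 4: (((\h.((q h) (q h))) t) (\f.(\g.(\h.((f h) (g h))))))
Step 5: (((q t) (q t)) (\f.(\g.(\h.((f h) (g h))))))

Answer: (((q t) (q t)) (\f.(\g.(\h.((f h) (g h))))))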